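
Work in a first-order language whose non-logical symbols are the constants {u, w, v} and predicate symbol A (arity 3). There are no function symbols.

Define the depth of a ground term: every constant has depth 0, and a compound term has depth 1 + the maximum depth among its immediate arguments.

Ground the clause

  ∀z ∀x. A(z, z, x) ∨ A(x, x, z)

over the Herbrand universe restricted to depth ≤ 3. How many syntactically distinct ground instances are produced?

Ground terms of depth ≤ 3:
  With no function symbols every ground term is a constant, so there are exactly 3 ground terms at every depth bound.
  N_0 = 3
  N_1 = 3
  N_2 = 3
  N_3 = 3
  Explicitly: u, w, v.
So there are 3 ground terms available for substitution.
The body mentions every one of the 2 quantified variables; since ground terms form a free algebra, no two substitutions collapse to the same formula.
Number of ground instances = 3^2 = 9.

9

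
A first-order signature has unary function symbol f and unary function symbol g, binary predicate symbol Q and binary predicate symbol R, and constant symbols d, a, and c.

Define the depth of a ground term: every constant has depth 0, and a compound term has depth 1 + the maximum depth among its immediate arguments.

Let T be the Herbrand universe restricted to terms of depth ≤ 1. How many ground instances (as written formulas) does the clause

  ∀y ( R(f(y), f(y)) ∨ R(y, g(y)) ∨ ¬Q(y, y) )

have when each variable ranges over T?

9

Ground terms of depth ≤ 1:
  Write N_k for the number of ground terms of depth ≤ k. A term of depth ≤ k is either a constant or a function symbol applied to arguments of depth ≤ k−1, so N_k = 3 + N_{k-1} + N_{k-1}.
  N_0 = 3
  N_1 = 3 + 3 + 3 = 9
  Explicitly: d, a, c, f(d), f(a), f(c), g(d), g(a), g(c).
So there are 9 ground terms available for substitution.
The variable y ranges independently over the available ground terms, and distinct assignments produce distinct instances.
Number of ground instances = 9.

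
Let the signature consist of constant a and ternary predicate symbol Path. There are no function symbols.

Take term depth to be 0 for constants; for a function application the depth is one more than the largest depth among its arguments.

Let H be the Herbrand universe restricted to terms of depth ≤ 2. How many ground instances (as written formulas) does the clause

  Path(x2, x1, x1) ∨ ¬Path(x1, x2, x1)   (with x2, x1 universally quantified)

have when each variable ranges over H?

1

Ground terms of depth ≤ 2:
  With no function symbols every ground term is a constant, so there is exactly 1 ground term at every depth bound.
  N_0 = 1
  N_1 = 1
  N_2 = 1
  Explicitly: a.
So there is exactly 1 ground term available for substitution.
Each of x2, x1 ranges independently over the available ground terms, and distinct assignments produce distinct instances.
Number of ground instances = 1^2 = 1.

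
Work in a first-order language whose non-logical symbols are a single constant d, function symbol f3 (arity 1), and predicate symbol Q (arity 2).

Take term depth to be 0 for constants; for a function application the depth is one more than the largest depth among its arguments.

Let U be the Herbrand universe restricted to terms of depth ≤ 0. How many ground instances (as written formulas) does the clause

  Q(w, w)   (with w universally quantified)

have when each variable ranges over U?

Ground terms of depth ≤ 0:
  Let N_k count ground terms of depth at most k. Each non-constant term of depth ≤ k is some function symbol applied to depth-≤(k−1) arguments, giving N_k = 1 + N_{k-1}.
  N_0 = 1
So there is exactly 1 ground term available for substitution.
The body mentions the single quantified variable w; since ground terms form a free algebra, no two substitutions collapse to the same formula.
Number of ground instances = 1.

1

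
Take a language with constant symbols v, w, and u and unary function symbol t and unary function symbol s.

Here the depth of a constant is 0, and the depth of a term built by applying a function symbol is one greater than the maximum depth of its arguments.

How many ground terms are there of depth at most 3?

If N_k denotes the number of depth-≤k ground terms, the 3 constants give N_0 = 3, and each function symbol of arity r contributes N_{k-1}^r new terms at level k: N_k = 3 + N_{k-1} + N_{k-1}.
N_0 = 3
N_1 = 3 + 3 + 3 = 9
N_2 = 3 + 9 + 9 = 21
N_3 = 3 + 21 + 21 = 45

45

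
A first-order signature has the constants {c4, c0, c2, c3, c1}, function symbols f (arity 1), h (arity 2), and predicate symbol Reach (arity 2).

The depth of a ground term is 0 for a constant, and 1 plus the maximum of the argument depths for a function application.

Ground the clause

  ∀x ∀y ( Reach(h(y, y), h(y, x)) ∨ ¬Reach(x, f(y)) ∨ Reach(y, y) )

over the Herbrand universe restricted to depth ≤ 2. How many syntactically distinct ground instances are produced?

Ground terms of depth ≤ 2:
  Let N_k = |{terms of depth ≤ k}|. Then N_0 = 5 and N_k = 5 + N_{k-1} + N_{k-1}^2 for k ≥ 1 (one summand per function symbol, arity giving the exponent).
  N_0 = 5
  N_1 = 5 + 5 + 5^2 = 35
  N_2 = 5 + 35 + 35^2 = 1265
So there are 1265 ground terms available for substitution.
The clause has 2 distinct variables (x, y), each appearing in the body. In the free term algebra distinct substitutions yield syntactically distinct ground instances.
Number of ground instances = 1265^2 = 1600225.

1600225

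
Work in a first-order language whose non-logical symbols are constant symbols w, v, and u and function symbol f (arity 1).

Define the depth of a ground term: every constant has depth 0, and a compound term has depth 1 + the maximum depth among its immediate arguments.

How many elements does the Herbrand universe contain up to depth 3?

12

Let N_k = |{terms of depth ≤ k}|. Then N_0 = 3 and N_k = 3 + N_{k-1} for k ≥ 1 (one summand per function symbol, arity giving the exponent).
N_0 = 3
N_1 = 3 + 3 = 6
N_2 = 3 + 6 = 9
N_3 = 3 + 9 = 12
Explicitly: w, v, u, f(w), f(v), f(u), f(f(w)), f(f(v)), f(f(u)), f(f(f(w))), f(f(f(v))), f(f(f(u))).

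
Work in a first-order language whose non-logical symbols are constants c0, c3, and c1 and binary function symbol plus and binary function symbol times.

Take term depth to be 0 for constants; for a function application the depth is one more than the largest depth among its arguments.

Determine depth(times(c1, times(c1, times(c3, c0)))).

3

depth(times(c3, c0)) = 1 + max(0, 0) = 1
depth(times(c1, times(c3, c0))) = 1 + max(0, 1) = 2
depth(times(c1, times(c1, times(c3, c0)))) = 1 + max(0, 2) = 3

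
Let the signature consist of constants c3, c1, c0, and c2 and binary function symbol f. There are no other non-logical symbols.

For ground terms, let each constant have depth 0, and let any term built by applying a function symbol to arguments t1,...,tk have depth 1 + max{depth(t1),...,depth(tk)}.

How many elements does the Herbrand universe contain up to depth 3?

163220

If N_k denotes the number of depth-≤k ground terms, the 4 constants give N_0 = 4, and each function symbol of arity r contributes N_{k-1}^r new terms at level k: N_k = 4 + N_{k-1}^2.
N_0 = 4
N_1 = 4 + 4^2 = 20
N_2 = 4 + 20^2 = 404
N_3 = 4 + 404^2 = 163220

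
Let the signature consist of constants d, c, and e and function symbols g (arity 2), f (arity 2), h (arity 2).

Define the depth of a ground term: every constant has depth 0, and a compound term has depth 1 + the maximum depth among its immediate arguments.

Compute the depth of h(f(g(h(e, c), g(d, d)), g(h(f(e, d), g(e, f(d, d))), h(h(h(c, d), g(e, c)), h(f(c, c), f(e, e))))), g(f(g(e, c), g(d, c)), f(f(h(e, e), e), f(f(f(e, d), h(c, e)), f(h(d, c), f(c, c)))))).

depth(h(e, c)) = 1 + max(0, 0) = 1
depth(g(d, d)) = 1 + max(0, 0) = 1
depth(g(h(e, c), g(d, d))) = 1 + max(1, 1) = 2
depth(f(e, d)) = 1 + max(0, 0) = 1
depth(f(d, d)) = 1 + max(0, 0) = 1
depth(g(e, f(d, d))) = 1 + max(0, 1) = 2
depth(h(f(e, d), g(e, f(d, d)))) = 1 + max(1, 2) = 3
depth(h(c, d)) = 1 + max(0, 0) = 1
depth(g(e, c)) = 1 + max(0, 0) = 1
depth(h(h(c, d), g(e, c))) = 1 + max(1, 1) = 2
depth(f(c, c)) = 1 + max(0, 0) = 1
depth(f(e, e)) = 1 + max(0, 0) = 1
depth(h(f(c, c), f(e, e))) = 1 + max(1, 1) = 2
depth(h(h(h(c, d), g(e, c)), h(f(c, c), f(e, e)))) = 1 + max(2, 2) = 3
depth(g(h(f(e, d), g(e, f(d, d))), h(h(h(c, d), g(e, c)), h(f(c, c), f(e, e))))) = 1 + max(3, 3) = 4
depth(f(g(h(e, c), g(d, d)), g(h(f(e, d), g(e, f(d, d))), h(h(h(c, d), g(e, c)), h(f(c, c), f(e, e)))))) = 1 + max(2, 4) = 5
depth(g(d, c)) = 1 + max(0, 0) = 1
depth(f(g(e, c), g(d, c))) = 1 + max(1, 1) = 2
depth(h(e, e)) = 1 + max(0, 0) = 1
depth(f(h(e, e), e)) = 1 + max(1, 0) = 2
depth(h(c, e)) = 1 + max(0, 0) = 1
depth(f(f(e, d), h(c, e))) = 1 + max(1, 1) = 2
depth(h(d, c)) = 1 + max(0, 0) = 1
depth(f(h(d, c), f(c, c))) = 1 + max(1, 1) = 2
depth(f(f(f(e, d), h(c, e)), f(h(d, c), f(c, c)))) = 1 + max(2, 2) = 3
depth(f(f(h(e, e), e), f(f(f(e, d), h(c, e)), f(h(d, c), f(c, c))))) = 1 + max(2, 3) = 4
depth(g(f(g(e, c), g(d, c)), f(f(h(e, e), e), f(f(f(e, d), h(c, e)), f(h(d, c), f(c, c)))))) = 1 + max(2, 4) = 5
depth(h(f(g(h(e, c), g(d, d)), g(h(f(e, d), g(e, f(d, d))), h(h(h(c, d), g(e, c)), h(f(c, c), f(e, e))))), g(f(g(e, c), g(d, c)), f(f(h(e, e), e), f(f(f(e, d), h(c, e)), f(h(d, c), f(c, c))))))) = 1 + max(5, 5) = 6

6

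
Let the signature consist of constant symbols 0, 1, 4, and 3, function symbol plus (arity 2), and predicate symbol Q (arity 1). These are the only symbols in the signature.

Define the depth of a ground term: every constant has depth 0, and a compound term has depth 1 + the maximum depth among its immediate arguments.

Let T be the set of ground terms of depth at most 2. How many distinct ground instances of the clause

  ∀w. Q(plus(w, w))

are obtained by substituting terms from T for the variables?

404

Ground terms of depth ≤ 2:
  Write N_k for the number of ground terms of depth ≤ k. A term of depth ≤ k is either a constant or a function symbol applied to arguments of depth ≤ k−1, so N_k = 4 + N_{k-1}^2.
  N_0 = 4
  N_1 = 4 + 4^2 = 20
  N_2 = 4 + 20^2 = 404
So there are 404 ground terms available for substitution.
The clause has 1 distinct variable (w), which appears in the body. In the free term algebra distinct substitutions yield syntactically distinct ground instances.
Number of ground instances = 404.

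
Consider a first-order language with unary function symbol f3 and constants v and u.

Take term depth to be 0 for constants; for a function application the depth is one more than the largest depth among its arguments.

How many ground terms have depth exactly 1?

2

If N_k denotes the number of depth-≤k ground terms, the 2 constants give N_0 = 2, and each function symbol of arity r contributes N_{k-1}^r new terms at level k: N_k = 2 + N_{k-1}.
N_0 = 2
N_1 = 2 + 2 = 4
Terms of depth exactly 1: N_1 − N_0 = 4 − 2 = 2.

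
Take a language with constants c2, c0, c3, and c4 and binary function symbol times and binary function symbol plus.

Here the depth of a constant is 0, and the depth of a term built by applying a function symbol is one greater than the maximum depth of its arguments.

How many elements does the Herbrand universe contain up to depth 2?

If N_k denotes the number of depth-≤k ground terms, the 4 constants give N_0 = 4, and each function symbol of arity r contributes N_{k-1}^r new terms at level k: N_k = 4 + N_{k-1}^2 + N_{k-1}^2.
N_0 = 4
N_1 = 4 + 4^2 + 4^2 = 36
N_2 = 4 + 36^2 + 36^2 = 2596

2596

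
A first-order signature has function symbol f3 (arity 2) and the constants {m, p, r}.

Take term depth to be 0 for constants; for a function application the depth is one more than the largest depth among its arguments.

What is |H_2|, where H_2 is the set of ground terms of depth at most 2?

Let N_k count ground terms of depth at most k. Each non-constant term of depth ≤ k is some function symbol applied to depth-≤(k−1) arguments, giving N_k = 3 + N_{k-1}^2.
N_0 = 3
N_1 = 3 + 3^2 = 12
N_2 = 3 + 12^2 = 147

147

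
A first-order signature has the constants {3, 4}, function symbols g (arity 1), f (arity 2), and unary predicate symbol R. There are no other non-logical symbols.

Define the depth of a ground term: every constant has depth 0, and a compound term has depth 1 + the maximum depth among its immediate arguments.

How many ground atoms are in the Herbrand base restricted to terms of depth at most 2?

First count ground terms of depth ≤ 2.
Write N_k for the number of ground terms of depth ≤ k. A term of depth ≤ k is either a constant or a function symbol applied to arguments of depth ≤ k−1, so N_k = 2 + N_{k-1} + N_{k-1}^2.
N_0 = 2
N_1 = 2 + 2 + 2^2 = 8
N_2 = 2 + 8 + 8^2 = 74
So |H| = 74.
A ground atom is a predicate applied to a tuple of terms from H, so the count is the sum over predicates of |H|^arity:
  R: 74
Total ground atoms: 74.

74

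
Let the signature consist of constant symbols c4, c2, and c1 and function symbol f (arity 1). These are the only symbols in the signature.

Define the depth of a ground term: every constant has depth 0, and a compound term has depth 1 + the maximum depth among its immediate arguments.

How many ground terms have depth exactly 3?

3

Let N_k count ground terms of depth at most k. Each non-constant term of depth ≤ k is some function symbol applied to depth-≤(k−1) arguments, giving N_k = 3 + N_{k-1}.
N_0 = 3
N_1 = 3 + 3 = 6
N_2 = 3 + 6 = 9
N_3 = 3 + 9 = 12
Terms of depth exactly 3: N_3 − N_2 = 12 − 9 = 3.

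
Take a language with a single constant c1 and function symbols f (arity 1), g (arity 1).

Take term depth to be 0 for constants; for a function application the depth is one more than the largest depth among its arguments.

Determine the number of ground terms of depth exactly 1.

Let N_k count ground terms of depth at most k. Each non-constant term of depth ≤ k is some function symbol applied to depth-≤(k−1) arguments, giving N_k = 1 + N_{k-1} + N_{k-1}.
N_0 = 1
N_1 = 1 + 1 + 1 = 3
Terms of depth exactly 1: N_1 − N_0 = 3 − 1 = 2.

2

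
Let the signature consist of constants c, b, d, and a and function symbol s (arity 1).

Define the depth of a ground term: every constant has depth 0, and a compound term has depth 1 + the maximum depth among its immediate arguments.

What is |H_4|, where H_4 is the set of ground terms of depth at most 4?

20

If N_k denotes the number of depth-≤k ground terms, the 4 constants give N_0 = 4, and each function symbol of arity r contributes N_{k-1}^r new terms at level k: N_k = 4 + N_{k-1}.
N_0 = 4
N_1 = 4 + 4 = 8
N_2 = 4 + 8 = 12
N_3 = 4 + 12 = 16
N_4 = 4 + 16 = 20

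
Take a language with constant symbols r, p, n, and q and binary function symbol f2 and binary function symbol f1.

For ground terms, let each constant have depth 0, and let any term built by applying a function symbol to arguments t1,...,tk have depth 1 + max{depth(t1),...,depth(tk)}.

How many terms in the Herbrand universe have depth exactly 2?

Count level by level. With function symbols f2/2, f1/2, the terms of depth ≤ k are the 4 constants together with each function applied to depth-≤(k−1) tuples, so N_k = 4 + N_{k-1}^2 + N_{k-1}^2.
N_0 = 4
N_1 = 4 + 4^2 + 4^2 = 36
N_2 = 4 + 36^2 + 36^2 = 2596
Terms of depth exactly 2: N_2 − N_1 = 2596 − 36 = 2560.

2560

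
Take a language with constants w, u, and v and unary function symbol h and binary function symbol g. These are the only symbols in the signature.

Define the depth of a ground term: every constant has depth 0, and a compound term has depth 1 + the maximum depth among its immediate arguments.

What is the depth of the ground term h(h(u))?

depth(h(u)) = 1 + depth(u) = 1 + 0 = 1
depth(h(h(u))) = 1 + depth(h(u)) = 1 + 1 = 2

2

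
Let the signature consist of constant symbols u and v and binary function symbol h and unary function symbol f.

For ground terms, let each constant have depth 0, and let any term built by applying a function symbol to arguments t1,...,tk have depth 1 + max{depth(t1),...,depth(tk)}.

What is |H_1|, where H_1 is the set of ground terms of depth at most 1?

Count level by level. With function symbols h/2, f/1, the terms of depth ≤ k are the 2 constants together with each function applied to depth-≤(k−1) tuples, so N_k = 2 + N_{k-1}^2 + N_{k-1}.
N_0 = 2
N_1 = 2 + 2^2 + 2 = 8
Explicitly: u, v, h(u, u), h(u, v), h(v, u), h(v, v), f(u), f(v).

8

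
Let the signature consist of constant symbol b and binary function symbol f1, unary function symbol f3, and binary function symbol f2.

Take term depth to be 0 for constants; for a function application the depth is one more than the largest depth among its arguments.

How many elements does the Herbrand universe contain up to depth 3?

Let N_k count ground terms of depth at most k. Each non-constant term of depth ≤ k is some function symbol applied to depth-≤(k−1) arguments, giving N_k = 1 + N_{k-1}^2 + N_{k-1} + N_{k-1}^2.
N_0 = 1
N_1 = 1 + 1^2 + 1 + 1^2 = 4
N_2 = 1 + 4^2 + 4 + 4^2 = 37
N_3 = 1 + 37^2 + 37 + 37^2 = 2776

2776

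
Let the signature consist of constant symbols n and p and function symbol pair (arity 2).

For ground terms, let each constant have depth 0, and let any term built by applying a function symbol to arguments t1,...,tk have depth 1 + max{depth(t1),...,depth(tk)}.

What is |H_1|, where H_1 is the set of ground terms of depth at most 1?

Let N_k count ground terms of depth at most k. Each non-constant term of depth ≤ k is some function symbol applied to depth-≤(k−1) arguments, giving N_k = 2 + N_{k-1}^2.
N_0 = 2
N_1 = 2 + 2^2 = 6
Explicitly: n, p, pair(n, n), pair(n, p), pair(p, n), pair(p, p).

6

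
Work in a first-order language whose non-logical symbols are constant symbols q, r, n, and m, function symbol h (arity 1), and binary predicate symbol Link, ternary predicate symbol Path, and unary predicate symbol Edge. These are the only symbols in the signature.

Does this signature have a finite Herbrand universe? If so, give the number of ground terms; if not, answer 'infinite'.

The signature has at least one function symbol (h, arity 1) and at least one constant (q).
Iterating h gives infinitely many distinct ground terms: q, h(q), h(h(q)), ...
So the Herbrand universe is infinite.

infinite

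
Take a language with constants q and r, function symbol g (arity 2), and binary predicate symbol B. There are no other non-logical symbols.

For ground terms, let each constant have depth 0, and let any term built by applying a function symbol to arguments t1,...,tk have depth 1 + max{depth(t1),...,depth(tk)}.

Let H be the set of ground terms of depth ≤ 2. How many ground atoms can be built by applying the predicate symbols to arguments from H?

1444

First count ground terms of depth ≤ 2.
Let N_k = |{terms of depth ≤ k}|. Then N_0 = 2 and N_k = 2 + N_{k-1}^2 for k ≥ 1 (one summand per function symbol, arity giving the exponent).
N_0 = 2
N_1 = 2 + 2^2 = 6
N_2 = 2 + 6^2 = 38
So |H| = 38.
Each predicate of arity r yields |H|^r ground atoms (one per choice of an r-tuple from H):
  B: 38^2 = 1444
Total ground atoms: 1444.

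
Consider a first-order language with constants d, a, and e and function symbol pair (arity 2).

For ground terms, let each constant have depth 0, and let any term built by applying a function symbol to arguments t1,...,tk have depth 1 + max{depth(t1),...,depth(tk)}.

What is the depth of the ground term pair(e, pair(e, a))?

2

depth(pair(e, a)) = 1 + max(0, 0) = 1
depth(pair(e, pair(e, a))) = 1 + max(0, 1) = 2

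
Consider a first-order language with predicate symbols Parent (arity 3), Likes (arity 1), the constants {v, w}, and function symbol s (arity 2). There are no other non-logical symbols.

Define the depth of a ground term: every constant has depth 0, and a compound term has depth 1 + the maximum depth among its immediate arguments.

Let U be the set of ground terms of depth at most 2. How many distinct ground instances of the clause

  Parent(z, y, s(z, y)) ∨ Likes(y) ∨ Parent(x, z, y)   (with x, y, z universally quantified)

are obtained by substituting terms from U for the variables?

54872

Ground terms of depth ≤ 2:
  If N_k denotes the number of depth-≤k ground terms, the 2 constants give N_0 = 2, and each function symbol of arity r contributes N_{k-1}^r new terms at level k: N_k = 2 + N_{k-1}^2.
  N_0 = 2
  N_1 = 2 + 2^2 = 6
  N_2 = 2 + 6^2 = 38
So there are 38 ground terms available for substitution.
There are 3 variables to instantiate (x, y, z), each occurring in at least one literal, so different choices give different ground instances.
Number of ground instances = 38^3 = 54872.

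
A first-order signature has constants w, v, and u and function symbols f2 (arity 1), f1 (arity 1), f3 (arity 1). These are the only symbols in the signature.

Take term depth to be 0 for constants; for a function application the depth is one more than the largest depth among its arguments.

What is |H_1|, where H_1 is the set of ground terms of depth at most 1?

12

If N_k denotes the number of depth-≤k ground terms, the 3 constants give N_0 = 3, and each function symbol of arity r contributes N_{k-1}^r new terms at level k: N_k = 3 + N_{k-1} + N_{k-1} + N_{k-1}.
N_0 = 3
N_1 = 3 + 3 + 3 + 3 = 12
Explicitly: w, v, u, f2(w), f2(v), f2(u), f1(w), f1(v), f1(u), f3(w), f3(v), f3(u).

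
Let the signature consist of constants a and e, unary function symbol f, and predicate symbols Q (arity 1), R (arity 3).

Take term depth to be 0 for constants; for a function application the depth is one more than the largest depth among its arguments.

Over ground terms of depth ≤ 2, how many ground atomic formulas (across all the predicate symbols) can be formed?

First count ground terms of depth ≤ 2.
Write N_k for the number of ground terms of depth ≤ k. A term of depth ≤ k is either a constant or a function symbol applied to arguments of depth ≤ k−1, so N_k = 2 + N_{k-1}.
N_0 = 2
N_1 = 2 + 2 = 4
N_2 = 2 + 4 = 6
So |H| = 6.
Ground atoms are formed by filling each argument slot of a predicate with a term from H, so an r-ary predicate gives |H|^r atoms:
  Q: 6;  R: 6^3 = 216
Total ground atoms: 6 + 216 = 222.

222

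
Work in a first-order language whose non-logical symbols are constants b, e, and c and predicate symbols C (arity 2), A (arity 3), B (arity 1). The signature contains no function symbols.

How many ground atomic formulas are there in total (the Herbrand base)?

39

With no function symbols, the Herbrand universe is just the 3 constants.
Ground atoms per predicate: C: 3^2 = 9, A: 3^3 = 27, B: 3.
Herbrand base size = 9 + 27 + 3 = 39.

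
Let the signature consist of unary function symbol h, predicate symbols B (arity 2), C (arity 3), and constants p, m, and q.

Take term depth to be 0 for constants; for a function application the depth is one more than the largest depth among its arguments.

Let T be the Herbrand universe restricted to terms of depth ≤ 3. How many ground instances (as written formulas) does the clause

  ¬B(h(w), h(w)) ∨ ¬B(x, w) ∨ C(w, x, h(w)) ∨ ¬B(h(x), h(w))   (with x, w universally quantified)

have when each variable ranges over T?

Ground terms of depth ≤ 3:
  If N_k denotes the number of depth-≤k ground terms, the 3 constants give N_0 = 3, and each function symbol of arity r contributes N_{k-1}^r new terms at level k: N_k = 3 + N_{k-1}.
  N_0 = 3
  N_1 = 3 + 3 = 6
  N_2 = 3 + 6 = 9
  N_3 = 3 + 9 = 12
So there are 12 ground terms available for substitution.
The body mentions every one of the 2 quantified variables; since ground terms form a free algebra, no two substitutions collapse to the same formula.
Number of ground instances = 12^2 = 144.

144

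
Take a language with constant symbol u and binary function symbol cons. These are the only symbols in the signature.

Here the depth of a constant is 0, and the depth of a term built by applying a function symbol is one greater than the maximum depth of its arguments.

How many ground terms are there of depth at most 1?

2

Count level by level. With function symbols cons/2, the terms of depth ≤ k are the 1 constant together with each function applied to depth-≤(k−1) tuples, so N_k = 1 + N_{k-1}^2.
N_0 = 1
N_1 = 1 + 1^2 = 2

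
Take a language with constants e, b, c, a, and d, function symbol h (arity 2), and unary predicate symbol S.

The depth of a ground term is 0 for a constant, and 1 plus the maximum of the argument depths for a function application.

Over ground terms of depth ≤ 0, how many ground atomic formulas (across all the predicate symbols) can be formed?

First count ground terms of depth ≤ 0.
Let N_k count ground terms of depth at most k. Each non-constant term of depth ≤ k is some function symbol applied to depth-≤(k−1) arguments, giving N_k = 5 + N_{k-1}^2.
N_0 = 5
So |H| = 5.
For each predicate symbol, the number of ground atoms is |H| raised to its arity; summing:
  S: 5
Total ground atoms: 5.

5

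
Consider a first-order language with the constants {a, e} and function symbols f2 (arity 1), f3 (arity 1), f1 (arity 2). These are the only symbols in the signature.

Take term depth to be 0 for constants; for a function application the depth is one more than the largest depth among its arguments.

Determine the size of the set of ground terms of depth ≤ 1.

Write N_k for the number of ground terms of depth ≤ k. A term of depth ≤ k is either a constant or a function symbol applied to arguments of depth ≤ k−1, so N_k = 2 + N_{k-1} + N_{k-1} + N_{k-1}^2.
N_0 = 2
N_1 = 2 + 2 + 2 + 2^2 = 10

10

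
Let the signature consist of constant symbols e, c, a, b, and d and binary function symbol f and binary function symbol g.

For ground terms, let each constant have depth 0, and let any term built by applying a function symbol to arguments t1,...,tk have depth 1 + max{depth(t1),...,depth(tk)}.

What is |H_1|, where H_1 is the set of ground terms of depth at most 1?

55

Count level by level. With function symbols f/2, g/2, the terms of depth ≤ k are the 5 constants together with each function applied to depth-≤(k−1) tuples, so N_k = 5 + N_{k-1}^2 + N_{k-1}^2.
N_0 = 5
N_1 = 5 + 5^2 + 5^2 = 55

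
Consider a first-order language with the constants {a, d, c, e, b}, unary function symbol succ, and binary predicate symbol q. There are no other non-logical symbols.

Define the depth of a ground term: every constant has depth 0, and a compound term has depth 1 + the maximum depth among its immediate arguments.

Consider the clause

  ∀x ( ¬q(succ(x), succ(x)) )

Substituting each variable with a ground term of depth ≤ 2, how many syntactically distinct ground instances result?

Ground terms of depth ≤ 2:
  Let N_k count ground terms of depth at most k. Each non-constant term of depth ≤ k is some function symbol applied to depth-≤(k−1) arguments, giving N_k = 5 + N_{k-1}.
  N_0 = 5
  N_1 = 5 + 5 = 10
  N_2 = 5 + 10 = 15
So there are 15 ground terms available for substitution.
The clause has 1 distinct variable (x), which appears in the body. In the free term algebra distinct substitutions yield syntactically distinct ground instances.
Number of ground instances = 15.

15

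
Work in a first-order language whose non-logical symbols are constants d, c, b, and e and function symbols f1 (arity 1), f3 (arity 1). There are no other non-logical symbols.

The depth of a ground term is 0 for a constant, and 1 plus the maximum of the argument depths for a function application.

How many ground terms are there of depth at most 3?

Let N_k = |{terms of depth ≤ k}|. Then N_0 = 4 and N_k = 4 + N_{k-1} + N_{k-1} for k ≥ 1 (one summand per function symbol, arity giving the exponent).
N_0 = 4
N_1 = 4 + 4 + 4 = 12
N_2 = 4 + 12 + 12 = 28
N_3 = 4 + 28 + 28 = 60

60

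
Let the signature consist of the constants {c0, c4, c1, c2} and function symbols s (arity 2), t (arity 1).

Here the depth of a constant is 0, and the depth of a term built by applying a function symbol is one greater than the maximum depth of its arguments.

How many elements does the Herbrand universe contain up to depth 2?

604

Write N_k for the number of ground terms of depth ≤ k. A term of depth ≤ k is either a constant or a function symbol applied to arguments of depth ≤ k−1, so N_k = 4 + N_{k-1}^2 + N_{k-1}.
N_0 = 4
N_1 = 4 + 4^2 + 4 = 24
N_2 = 4 + 24^2 + 24 = 604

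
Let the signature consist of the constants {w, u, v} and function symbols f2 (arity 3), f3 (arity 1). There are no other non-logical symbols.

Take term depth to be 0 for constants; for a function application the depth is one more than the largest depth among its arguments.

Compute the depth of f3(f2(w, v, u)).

depth(f2(w, v, u)) = 1 + max(0, 0, 0) = 1
depth(f3(f2(w, v, u))) = 1 + depth(f2(w, v, u)) = 1 + 1 = 2

2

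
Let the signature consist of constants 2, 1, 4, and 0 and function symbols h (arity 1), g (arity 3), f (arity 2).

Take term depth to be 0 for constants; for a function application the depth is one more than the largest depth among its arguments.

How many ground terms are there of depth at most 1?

88

Let N_k = |{terms of depth ≤ k}|. Then N_0 = 4 and N_k = 4 + N_{k-1} + N_{k-1}^3 + N_{k-1}^2 for k ≥ 1 (one summand per function symbol, arity giving the exponent).
N_0 = 4
N_1 = 4 + 4 + 4^3 + 4^2 = 88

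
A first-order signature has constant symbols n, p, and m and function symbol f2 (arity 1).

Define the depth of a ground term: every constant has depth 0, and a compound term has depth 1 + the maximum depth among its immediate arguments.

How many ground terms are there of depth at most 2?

9

If N_k denotes the number of depth-≤k ground terms, the 3 constants give N_0 = 3, and each function symbol of arity r contributes N_{k-1}^r new terms at level k: N_k = 3 + N_{k-1}.
N_0 = 3
N_1 = 3 + 3 = 6
N_2 = 3 + 6 = 9
Explicitly: n, p, m, f2(n), f2(p), f2(m), f2(f2(n)), f2(f2(p)), f2(f2(m)).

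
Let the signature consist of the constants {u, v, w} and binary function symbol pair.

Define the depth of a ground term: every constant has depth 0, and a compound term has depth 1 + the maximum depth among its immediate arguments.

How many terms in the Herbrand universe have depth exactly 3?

21465

Count level by level. With function symbols pair/2, the terms of depth ≤ k are the 3 constants together with each function applied to depth-≤(k−1) tuples, so N_k = 3 + N_{k-1}^2.
N_0 = 3
N_1 = 3 + 3^2 = 12
N_2 = 3 + 12^2 = 147
N_3 = 3 + 147^2 = 21612
Terms of depth exactly 3: N_3 − N_2 = 21612 − 147 = 21465.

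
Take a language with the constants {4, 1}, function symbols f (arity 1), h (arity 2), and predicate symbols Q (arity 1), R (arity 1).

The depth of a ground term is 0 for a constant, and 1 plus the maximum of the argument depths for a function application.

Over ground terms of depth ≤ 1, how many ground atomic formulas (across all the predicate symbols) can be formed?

First count ground terms of depth ≤ 1.
Let N_k = |{terms of depth ≤ k}|. Then N_0 = 2 and N_k = 2 + N_{k-1} + N_{k-1}^2 for k ≥ 1 (one summand per function symbol, arity giving the exponent).
N_0 = 2
N_1 = 2 + 2 + 2^2 = 8
Explicitly: 4, 1, f(4), f(1), h(4, 4), h(4, 1), h(1, 4), h(1, 1).
So |H| = 8.
Each predicate of arity r yields |H|^r ground atoms (one per choice of an r-tuple from H):
  Q: 8;  R: 8
Total ground atoms: 8 + 8 = 16.

16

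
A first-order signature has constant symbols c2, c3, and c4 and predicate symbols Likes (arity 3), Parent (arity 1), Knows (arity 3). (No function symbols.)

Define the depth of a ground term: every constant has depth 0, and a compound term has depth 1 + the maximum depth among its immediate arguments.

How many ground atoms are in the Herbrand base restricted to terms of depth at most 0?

First count ground terms of depth ≤ 0.
With no function symbols every ground term is a constant, so there are exactly 3 ground terms at every depth bound.
N_0 = 3
So |H| = 3.
For each predicate symbol, the number of ground atoms is |H| raised to its arity; summing:
  Likes: 3^3 = 27;  Parent: 3;  Knows: 3^3 = 27
Total ground atoms: 27 + 3 + 27 = 57.

57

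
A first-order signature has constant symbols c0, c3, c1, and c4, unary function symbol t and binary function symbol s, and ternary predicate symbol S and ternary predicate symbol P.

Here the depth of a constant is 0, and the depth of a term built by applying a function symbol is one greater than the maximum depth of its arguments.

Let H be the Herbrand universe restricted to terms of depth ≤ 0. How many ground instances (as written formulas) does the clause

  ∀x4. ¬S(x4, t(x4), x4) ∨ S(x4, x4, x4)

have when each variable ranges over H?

Ground terms of depth ≤ 0:
  Let N_k = |{terms of depth ≤ k}|. Then N_0 = 4 and N_k = 4 + N_{k-1} + N_{k-1}^2 for k ≥ 1 (one summand per function symbol, arity giving the exponent).
  N_0 = 4
So there are 4 ground terms available for substitution.
The variable x4 ranges independently over the available ground terms, and distinct assignments produce distinct instances.
Number of ground instances = 4.

4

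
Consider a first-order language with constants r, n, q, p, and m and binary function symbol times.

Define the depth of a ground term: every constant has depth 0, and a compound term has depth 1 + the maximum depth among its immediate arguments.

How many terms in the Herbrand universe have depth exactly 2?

875

Write N_k for the number of ground terms of depth ≤ k. A term of depth ≤ k is either a constant or a function symbol applied to arguments of depth ≤ k−1, so N_k = 5 + N_{k-1}^2.
N_0 = 5
N_1 = 5 + 5^2 = 30
N_2 = 5 + 30^2 = 905
Terms of depth exactly 2: N_2 − N_1 = 905 − 30 = 875.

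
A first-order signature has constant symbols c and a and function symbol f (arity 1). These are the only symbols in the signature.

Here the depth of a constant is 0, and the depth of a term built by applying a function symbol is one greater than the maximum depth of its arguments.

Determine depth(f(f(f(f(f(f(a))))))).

6

depth(f(a)) = 1 + depth(a) = 1 + 0 = 1
depth(f(f(a))) = 1 + depth(f(a)) = 1 + 1 = 2
depth(f(f(f(a)))) = 1 + depth(f(f(a))) = 1 + 2 = 3
depth(f(f(f(f(a))))) = 1 + depth(f(f(f(a)))) = 1 + 3 = 4
depth(f(f(f(f(f(a)))))) = 1 + depth(f(f(f(f(a))))) = 1 + 4 = 5
depth(f(f(f(f(f(f(a))))))) = 1 + depth(f(f(f(f(f(a)))))) = 1 + 5 = 6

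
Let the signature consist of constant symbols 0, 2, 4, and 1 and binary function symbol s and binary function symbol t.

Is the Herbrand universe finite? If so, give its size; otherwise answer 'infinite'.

The signature has at least one function symbol (s, arity 2) and at least one constant (0).
Iterating s gives infinitely many distinct ground terms: 0, s(0, 0), s(s(0, 0), s(0, 0)), ...
So the Herbrand universe is infinite.

infinite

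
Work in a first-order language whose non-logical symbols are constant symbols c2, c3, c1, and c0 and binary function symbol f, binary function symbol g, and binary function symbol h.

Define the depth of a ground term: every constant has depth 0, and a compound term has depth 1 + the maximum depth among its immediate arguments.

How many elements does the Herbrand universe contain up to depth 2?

If N_k denotes the number of depth-≤k ground terms, the 4 constants give N_0 = 4, and each function symbol of arity r contributes N_{k-1}^r new terms at level k: N_k = 4 + N_{k-1}^2 + N_{k-1}^2 + N_{k-1}^2.
N_0 = 4
N_1 = 4 + 4^2 + 4^2 + 4^2 = 52
N_2 = 4 + 52^2 + 52^2 + 52^2 = 8116

8116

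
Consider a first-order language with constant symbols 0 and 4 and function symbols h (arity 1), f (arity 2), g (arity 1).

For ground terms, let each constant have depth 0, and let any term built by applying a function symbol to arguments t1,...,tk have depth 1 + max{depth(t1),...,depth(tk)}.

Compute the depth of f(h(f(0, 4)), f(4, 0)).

depth(f(0, 4)) = 1 + max(0, 0) = 1
depth(h(f(0, 4))) = 1 + depth(f(0, 4)) = 1 + 1 = 2
depth(f(4, 0)) = 1 + max(0, 0) = 1
depth(f(h(f(0, 4)), f(4, 0))) = 1 + max(2, 1) = 3

3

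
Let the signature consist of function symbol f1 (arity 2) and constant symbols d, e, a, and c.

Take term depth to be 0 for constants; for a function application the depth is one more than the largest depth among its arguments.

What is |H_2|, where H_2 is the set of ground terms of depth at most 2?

Write N_k for the number of ground terms of depth ≤ k. A term of depth ≤ k is either a constant or a function symbol applied to arguments of depth ≤ k−1, so N_k = 4 + N_{k-1}^2.
N_0 = 4
N_1 = 4 + 4^2 = 20
N_2 = 4 + 20^2 = 404

404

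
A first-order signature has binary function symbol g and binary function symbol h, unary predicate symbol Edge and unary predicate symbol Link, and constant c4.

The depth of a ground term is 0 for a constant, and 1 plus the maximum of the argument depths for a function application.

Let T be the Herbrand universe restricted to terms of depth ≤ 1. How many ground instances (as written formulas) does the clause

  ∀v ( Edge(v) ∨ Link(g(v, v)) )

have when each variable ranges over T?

3

Ground terms of depth ≤ 1:
  Let N_k = |{terms of depth ≤ k}|. Then N_0 = 1 and N_k = 1 + N_{k-1}^2 + N_{k-1}^2 for k ≥ 1 (one summand per function symbol, arity giving the exponent).
  N_0 = 1
  N_1 = 1 + 1^2 + 1^2 = 3
So there are 3 ground terms available for substitution.
The variable v ranges independently over the available ground terms, and distinct assignments produce distinct instances.
Number of ground instances = 3.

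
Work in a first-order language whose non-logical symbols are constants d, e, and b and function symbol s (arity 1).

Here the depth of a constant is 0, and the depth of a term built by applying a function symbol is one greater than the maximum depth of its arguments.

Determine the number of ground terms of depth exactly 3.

Count level by level. With function symbols s/1, the terms of depth ≤ k are the 3 constants together with each function applied to depth-≤(k−1) tuples, so N_k = 3 + N_{k-1}.
N_0 = 3
N_1 = 3 + 3 = 6
N_2 = 3 + 6 = 9
N_3 = 3 + 9 = 12
Terms of depth exactly 3: N_3 − N_2 = 12 − 9 = 3.

3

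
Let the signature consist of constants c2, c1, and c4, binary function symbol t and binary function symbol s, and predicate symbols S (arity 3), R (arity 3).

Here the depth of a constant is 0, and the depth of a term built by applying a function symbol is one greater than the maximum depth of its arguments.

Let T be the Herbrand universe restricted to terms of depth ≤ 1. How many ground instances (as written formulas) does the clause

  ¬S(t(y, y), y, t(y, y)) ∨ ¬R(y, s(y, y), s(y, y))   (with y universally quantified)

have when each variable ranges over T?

Ground terms of depth ≤ 1:
  Let N_k = |{terms of depth ≤ k}|. Then N_0 = 3 and N_k = 3 + N_{k-1}^2 + N_{k-1}^2 for k ≥ 1 (one summand per function symbol, arity giving the exponent).
  N_0 = 3
  N_1 = 3 + 3^2 + 3^2 = 21
So there are 21 ground terms available for substitution.
There is 1 variable to instantiate (y),  occurring in at least one literal, so different choices give different ground instances.
Number of ground instances = 21.

21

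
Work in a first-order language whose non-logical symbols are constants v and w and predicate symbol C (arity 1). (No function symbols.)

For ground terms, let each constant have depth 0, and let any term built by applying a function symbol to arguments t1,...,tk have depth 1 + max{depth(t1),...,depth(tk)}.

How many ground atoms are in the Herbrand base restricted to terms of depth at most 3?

2

First count ground terms of depth ≤ 3.
With no function symbols every ground term is a constant, so there are exactly 2 ground terms at every depth bound.
N_0 = 2
N_1 = 2
N_2 = 2
N_3 = 2
Explicitly: v, w.
So |H| = 2.
Each predicate of arity r yields |H|^r ground atoms (one per choice of an r-tuple from H):
  C: 2
Total ground atoms: 2.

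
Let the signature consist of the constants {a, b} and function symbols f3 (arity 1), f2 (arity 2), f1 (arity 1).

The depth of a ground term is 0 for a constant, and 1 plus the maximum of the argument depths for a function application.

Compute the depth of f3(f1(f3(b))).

depth(f3(b)) = 1 + depth(b) = 1 + 0 = 1
depth(f1(f3(b))) = 1 + depth(f3(b)) = 1 + 1 = 2
depth(f3(f1(f3(b)))) = 1 + depth(f1(f3(b))) = 1 + 2 = 3

3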